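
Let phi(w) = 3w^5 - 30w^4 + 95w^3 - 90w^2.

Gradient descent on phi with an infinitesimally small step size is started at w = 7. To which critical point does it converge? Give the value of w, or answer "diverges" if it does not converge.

4

phi'(w) = 15w(w - 4)(w - 3)(w - 1), so phi'(7) = 7560.
Gradient descent moves in the -phi' direction, i.e. w is decreasing.
The nearest critical point in that direction is w = 4, where phi'' = 180 > 0 (a local minimum). The iterate converges there.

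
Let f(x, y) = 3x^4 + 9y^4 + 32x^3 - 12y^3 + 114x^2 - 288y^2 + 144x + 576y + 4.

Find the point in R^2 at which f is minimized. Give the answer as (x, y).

f(x,y) separates as P(x) + Q(y) + 4, so its minimum is min P + min Q + 4.
P'(x) = 12(x + 1)(x + 3)(x + 4) vanishes at x ∈ {-4, -3, -1}; Q'(y) = 36(y - 4)(y - 1)(y + 4) vanishes at y ∈ {-4, 1, 4}.
Local minima of P (where P''>0): P(-4)=-32, P(-1)=-59. Local minima of Q: Q(-4)=-3840, Q(4)=-768.
So the global minimum of f is P(-1) + Q(-4) + 4 = -59 − 3840 + 4 = -3895, attained at (-1, -4).

(-1, -4)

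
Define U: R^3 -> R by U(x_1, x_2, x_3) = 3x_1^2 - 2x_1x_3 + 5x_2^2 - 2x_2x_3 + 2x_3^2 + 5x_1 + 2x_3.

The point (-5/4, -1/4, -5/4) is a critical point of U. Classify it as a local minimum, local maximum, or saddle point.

local minimum

The Hessian is constant: H = [[6, 0, -2], [0, 10, -2], [-2, -2, 4]].
Leading principal minors: Δ₁ = 6, Δ₂ = 60, Δ₃ = 176.
All leading minors are positive, so H is positive definite: a local minimum.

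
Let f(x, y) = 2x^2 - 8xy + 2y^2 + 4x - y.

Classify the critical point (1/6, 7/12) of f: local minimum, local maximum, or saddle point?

saddle point

The Hessian of f is constant: H = [[4, -8], [-8, 4]].
det(H) = 4·4 − (-8)² = -48.
Since det(H) < 0, H is indefinite and the critical point is a saddle point.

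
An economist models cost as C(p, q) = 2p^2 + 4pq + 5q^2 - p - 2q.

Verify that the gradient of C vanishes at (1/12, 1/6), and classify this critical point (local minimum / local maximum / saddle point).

∇C = (4p + 4q - 1, 4p + 10q - 2); substituting (1/12, 1/6) gives ∇C = (0, 0), so (1/12, 1/6) is indeed a critical point.
The Hessian of C is constant: H = [[4, 4], [4, 10]].
det(H) = 4·10 − 4² = 24.
det(H) > 0 and tr(H) = 14 > 0, so H is positive definite and the point is a local minimum.

local minimum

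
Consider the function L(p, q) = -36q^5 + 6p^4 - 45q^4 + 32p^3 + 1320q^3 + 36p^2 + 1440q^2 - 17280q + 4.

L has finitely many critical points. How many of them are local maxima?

L separates as a function of p plus a function of q, so ∇L=0 decouples.
∂L/∂p = 24p(p + 1)(p + 3) = 0 at p ∈ {-3, -1, 0}; ∂L/∂q = -180(q - 4)(q - 2)(q + 3)(q + 4) = 0 at q ∈ {-4, -3, 2, 4}.
The Hessian is diagonal: diag(L_pp, L_qq). Second derivatives: L_pp(-3)=144, L_pp(-1)=-48, L_pp(0)=72; L_qq(-4)=8640, L_qq(-3)=-6300, L_qq(2)=10800, L_qq(4)=-20160.
Local maxima occur where both diagonal entries negative: (-1, -3), (-1, 4). Count: 2.

2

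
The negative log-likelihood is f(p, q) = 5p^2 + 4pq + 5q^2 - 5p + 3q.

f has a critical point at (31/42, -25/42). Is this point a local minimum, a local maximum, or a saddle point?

local minimum

The Hessian of f is constant: H = [[10, 4], [4, 10]].
det(H) = 10·10 − 4² = 84.
det(H) > 0 and tr(H) = 20 > 0, so H is positive definite and the point is a local minimum.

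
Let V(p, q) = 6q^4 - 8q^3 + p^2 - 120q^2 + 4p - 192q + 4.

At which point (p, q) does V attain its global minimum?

(-2, 4)

V(p,q) separates as A(p) + B(q) + 4, so its minimum is min A + min B + 4.
A'(p) = 2p + 4 vanishes at p ∈ {-2}; B'(q) = 24(q - 4)(q + 1)(q + 2) vanishes at q ∈ {-2, -1, 4}.
Local minima of A (where A''>0): A(-2)=-4. Local minima of B: B(-2)=64, B(4)=-1664.
So the global minimum of V is A(-2) + B(4) + 4 = -4 − 1664 + 4 = -1664, attained at (-2, 4).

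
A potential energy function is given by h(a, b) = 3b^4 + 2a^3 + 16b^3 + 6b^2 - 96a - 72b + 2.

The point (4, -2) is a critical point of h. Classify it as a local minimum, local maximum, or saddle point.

saddle point

The mixed partial ∂²h/∂a∂b is 0, so the Hessian at any point is diag(h_aa, h_bb) = diag(12a, 12(3b^2 + 8b + 1)).
At (4, -2): H = diag(48, -36).
The eigenvalues have opposite signs, so H is indefinite: a saddle point.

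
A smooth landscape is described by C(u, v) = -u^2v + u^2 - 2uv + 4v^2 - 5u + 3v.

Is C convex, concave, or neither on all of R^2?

neither

The term -u^2v is cubic, so the Hessian is not constant.
∂²C/∂u² = -2v + 2, which takes both signs as v varies (negative for sufficiently large v). A diagonal entry of the Hessian changing sign means the Hessian is neither positive- nor negative-semidefinite on all of R^2.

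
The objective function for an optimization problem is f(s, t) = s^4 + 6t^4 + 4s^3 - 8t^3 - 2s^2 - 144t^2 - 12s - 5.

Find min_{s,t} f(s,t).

-1294

f(s,t) separates as P(s) + Q(t) − 5, so its minimum is min P + min Q − 5.
P'(s) = 4(s - 1)(s + 1)(s + 3) vanishes at s ∈ {-3, -1, 1}; Q'(t) = 24t(t - 4)(t + 3) vanishes at t ∈ {-3, 0, 4}.
Local minima of P (where P''>0): P(-3)=-9, P(1)=-9. Local minima of Q: Q(-3)=-594, Q(4)=-1280.
So the global minimum of f is P(-3) + Q(4) − 5 = -9 − 1280 − 5 = -1294, attained at (-3, 4).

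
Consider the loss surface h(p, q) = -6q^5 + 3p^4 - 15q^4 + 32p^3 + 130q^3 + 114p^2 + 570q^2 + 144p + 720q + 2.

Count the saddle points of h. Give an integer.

h separates as a function of p plus a function of q, so ∇h=0 decouples.
∂h/∂p = 12(p + 1)(p + 3)(p + 4) = 0 at p ∈ {-4, -3, -1}; ∂h/∂q = -30(q - 4)(q + 1)(q + 2)(q + 3) = 0 at q ∈ {-3, -2, -1, 4}.
The Hessian is diagonal: diag(h_pp, h_qq). Second derivatives: h_pp(-4)=36, h_pp(-3)=-24, h_pp(-1)=72; h_qq(-3)=420, h_qq(-2)=-180, h_qq(-1)=300, h_qq(4)=-6300.
Saddle points occur where the two diagonal entries have opposite signs: (-4, -2), (-4, 4), (-3, -3), (-3, -1), (-1, -2), (-1, 4). Count: 6.

6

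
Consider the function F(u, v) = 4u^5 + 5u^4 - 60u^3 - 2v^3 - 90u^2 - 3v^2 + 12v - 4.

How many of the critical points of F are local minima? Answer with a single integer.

2

F separates as a function of u plus a function of v, so ∇F=0 decouples.
∂F/∂u = 20u(u - 3)(u + 1)(u + 3) = 0 at u ∈ {-3, -1, 0, 3}; ∂F/∂v = -6(v - 1)(v + 2) = 0 at v ∈ {-2, 1}.
The Hessian is diagonal: diag(F_uu, F_vv). Second derivatives: F_uu(-3)=-720, F_uu(-1)=160, F_uu(0)=-180, F_uu(3)=1440; F_vv(-2)=18, F_vv(1)=-18.
Local minima occur where both diagonal entries positive: (-1, -2), (3, -2). Count: 2.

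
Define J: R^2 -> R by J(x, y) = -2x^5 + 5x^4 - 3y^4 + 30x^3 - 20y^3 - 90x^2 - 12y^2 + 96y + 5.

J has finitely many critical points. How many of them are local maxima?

4

J separates as a function of x plus a function of y, so ∇J=0 decouples.
∂J/∂x = -10x(x - 3)(x - 2)(x + 3) = 0 at x ∈ {-3, 0, 2, 3}; ∂J/∂y = -12(y - 1)(y + 2)(y + 4) = 0 at y ∈ {-4, -2, 1}.
The Hessian is diagonal: diag(J_xx, J_yy). Second derivatives: J_xx(-3)=900, J_xx(0)=-180, J_xx(2)=100, J_xx(3)=-180; J_yy(-4)=-120, J_yy(-2)=72, J_yy(1)=-180.
Local maxima occur where both diagonal entries negative: (0, -4), (0, 1), (3, -4), (3, 1). Count: 4.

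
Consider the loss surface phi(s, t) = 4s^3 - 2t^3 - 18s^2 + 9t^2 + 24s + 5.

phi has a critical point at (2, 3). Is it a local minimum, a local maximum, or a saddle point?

The mixed partial ∂²phi/∂s∂t is 0, so the Hessian at any point is diag(phi_ss, phi_tt) = diag(12(2s - 3), 6(-2t + 3)).
At (2, 3): H = diag(12, -18).
The eigenvalues have opposite signs, so H is indefinite: a saddle point.

saddle point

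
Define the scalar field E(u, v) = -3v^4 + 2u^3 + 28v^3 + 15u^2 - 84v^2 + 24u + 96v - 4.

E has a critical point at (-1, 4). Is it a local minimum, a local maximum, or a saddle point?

saddle point

The mixed partial ∂²E/∂u∂v is 0, so the Hessian at any point is diag(E_uu, E_vv) = diag(6(2u + 5), 12(-3v^2 + 14v - 14)).
At (-1, 4): H = diag(18, -72).
The eigenvalues have opposite signs, so H is indefinite: a saddle point.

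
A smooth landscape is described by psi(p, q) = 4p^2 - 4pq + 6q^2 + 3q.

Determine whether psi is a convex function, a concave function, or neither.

psi is quadratic, so its Hessian is the constant matrix H = [[8, -4], [-4, 12]].
det(H) = 80, tr(H) = 20.
det(H) > 0 and tr(H) > 0, so H is positive definite everywhere: convex.

convex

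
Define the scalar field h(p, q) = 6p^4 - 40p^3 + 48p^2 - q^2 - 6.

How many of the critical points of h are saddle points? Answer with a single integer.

2

h separates as a function of p plus a function of q, so ∇h=0 decouples.
∂h/∂p = 24p(p - 4)(p - 1) = 0 at p ∈ {0, 1, 4}; ∂h/∂q = -2q = 0 at q ∈ {0}.
The Hessian is diagonal: diag(h_pp, h_qq). Second derivatives: h_pp(0)=96, h_pp(1)=-72, h_pp(4)=288; h_qq(0)=-2.
Saddle points occur where the two diagonal entries have opposite signs: (0, 0), (4, 0). Count: 2.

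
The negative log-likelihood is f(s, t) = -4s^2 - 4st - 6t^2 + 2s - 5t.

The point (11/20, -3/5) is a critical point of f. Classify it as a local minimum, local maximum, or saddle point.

The Hessian of f is constant: H = [[-8, -4], [-4, -12]].
det(H) = (-8)·(-12) − (-4)² = 80.
det(H) > 0 and tr(H) = -20 < 0, so H is negative definite and the point is a local maximum.

local maximum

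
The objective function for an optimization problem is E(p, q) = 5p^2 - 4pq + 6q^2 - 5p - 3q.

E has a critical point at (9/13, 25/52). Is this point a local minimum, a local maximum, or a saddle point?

The Hessian of E is constant: H = [[10, -4], [-4, 12]].
det(H) = 10·12 − (-4)² = 104.
det(H) > 0 and tr(H) = 22 > 0, so H is positive definite and the point is a local minimum.

local minimum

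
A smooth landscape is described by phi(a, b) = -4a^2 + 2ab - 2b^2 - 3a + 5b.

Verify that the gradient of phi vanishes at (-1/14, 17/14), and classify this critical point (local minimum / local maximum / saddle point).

∇phi = (-8a + 2b - 3, 2a - 4b + 5); substituting (-1/14, 17/14) gives ∇phi = (0, 0), so (-1/14, 17/14) is indeed a critical point.
The Hessian of phi is constant: H = [[-8, 2], [2, -4]].
det(H) = (-8)·(-4) − 2² = 28.
det(H) > 0 and tr(H) = -12 < 0, so H is negative definite and the point is a local maximum.

local maximum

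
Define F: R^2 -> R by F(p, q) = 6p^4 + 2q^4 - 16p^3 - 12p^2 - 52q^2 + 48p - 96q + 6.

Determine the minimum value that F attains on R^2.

F(p,q) separates as A(p) + B(q) + 6, so its minimum is min A + min B + 6.
A'(p) = 24(p - 2)(p - 1)(p + 1) vanishes at p ∈ {-1, 1, 2}; B'(q) = 8(q - 4)(q + 1)(q + 3) vanishes at q ∈ {-3, -1, 4}.
Local minima of A (where A''>0): A(-1)=-38, A(2)=16. Local minima of B: B(-3)=-18, B(4)=-704.
So the global minimum of F is A(-1) + B(4) + 6 = -38 − 704 + 6 = -736, attained at (-1, 4).

-736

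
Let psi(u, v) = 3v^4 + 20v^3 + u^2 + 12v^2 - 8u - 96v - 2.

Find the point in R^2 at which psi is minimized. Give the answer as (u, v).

psi(u,v) separates as P(u) + Q(v) − 2, so its minimum is min P + min Q − 2.
P'(u) = 2u - 8 vanishes at u ∈ {4}; Q'(v) = 12(v - 1)(v + 2)(v + 4) vanishes at v ∈ {-4, -2, 1}.
Local minima of P (where P''>0): P(4)=-16. Local minima of Q: Q(-4)=64, Q(1)=-61.
So the global minimum of psi is P(4) + Q(1) − 2 = -16 − 61 − 2 = -79, attained at (4, 1).

(4, 1)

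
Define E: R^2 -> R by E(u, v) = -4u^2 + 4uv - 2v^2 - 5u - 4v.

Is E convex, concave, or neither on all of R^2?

E is quadratic, so its Hessian is the constant matrix H = [[-8, 4], [4, -4]].
det(H) = 16, tr(H) = -12.
det(H) > 0 and tr(H) < 0, so H is negative definite everywhere: concave.

concave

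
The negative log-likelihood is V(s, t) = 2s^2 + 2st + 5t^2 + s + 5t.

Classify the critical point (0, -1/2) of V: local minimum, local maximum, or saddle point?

local minimum

The Hessian of V is constant: H = [[4, 2], [2, 10]].
det(H) = 4·10 − 2² = 36.
det(H) > 0 and tr(H) = 14 > 0, so H is positive definite and the point is a local minimum.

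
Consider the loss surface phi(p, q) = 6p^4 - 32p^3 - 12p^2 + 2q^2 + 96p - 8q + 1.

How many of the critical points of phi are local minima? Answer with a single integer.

2

phi separates as a function of p plus a function of q, so ∇phi=0 decouples.
∂phi/∂p = 24(p - 4)(p - 1)(p + 1) = 0 at p ∈ {-1, 1, 4}; ∂phi/∂q = 4(q - 2) = 0 at q ∈ {2}.
The Hessian is diagonal: diag(phi_pp, phi_qq). Second derivatives: phi_pp(-1)=240, phi_pp(1)=-144, phi_pp(4)=360; phi_qq(2)=4.
Local minima occur where both diagonal entries positive: (-1, 2), (4, 2). Count: 2.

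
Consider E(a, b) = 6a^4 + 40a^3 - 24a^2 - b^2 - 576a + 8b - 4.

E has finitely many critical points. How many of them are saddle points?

E separates as a function of a plus a function of b, so ∇E=0 decouples.
∂E/∂a = 24(a - 2)(a + 3)(a + 4) = 0 at a ∈ {-4, -3, 2}; ∂E/∂b = -2(b - 4) = 0 at b ∈ {4}.
The Hessian is diagonal: diag(E_aa, E_bb). Second derivatives: E_aa(-4)=144, E_aa(-3)=-120, E_aa(2)=720; E_bb(4)=-2.
Saddle points occur where the two diagonal entries have opposite signs: (-4, 4), (2, 4). Count: 2.

2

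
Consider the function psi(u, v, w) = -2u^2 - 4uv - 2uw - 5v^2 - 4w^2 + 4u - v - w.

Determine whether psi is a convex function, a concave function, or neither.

concave

psi is quadratic, so its Hessian is the constant matrix H = [[-4, -4, -2], [-4, -10, 0], [-2, 0, -8]].
Leading principal minors: -4, 24, -152.
Signs alternate −, +, − ⇒ H ≺ 0 ⇒ concave.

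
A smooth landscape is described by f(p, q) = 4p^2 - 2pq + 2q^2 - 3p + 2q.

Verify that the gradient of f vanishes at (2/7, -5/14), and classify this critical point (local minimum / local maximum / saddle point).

∇f = (8p - 2q - 3, -2p + 4q + 2); substituting (2/7, -5/14) gives ∇f = (0, 0), so (2/7, -5/14) is indeed a critical point.
The Hessian of f is constant: H = [[8, -2], [-2, 4]].
det(H) = 8·4 − (-2)² = 28.
det(H) > 0 and tr(H) = 12 > 0, so H is positive definite and the point is a local minimum.

local minimum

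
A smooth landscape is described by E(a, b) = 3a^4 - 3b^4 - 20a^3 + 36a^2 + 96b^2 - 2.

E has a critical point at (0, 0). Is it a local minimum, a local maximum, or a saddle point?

The mixed partial ∂²E/∂a∂b is 0, so the Hessian at any point is diag(E_aa, E_bb) = diag(12(3a^2 - 10a + 6), 12(-3b^2 + 16)).
At (0, 0): H = diag(72, 192).
Both eigenvalues are positive, so H is positive definite: a local minimum.

local minimum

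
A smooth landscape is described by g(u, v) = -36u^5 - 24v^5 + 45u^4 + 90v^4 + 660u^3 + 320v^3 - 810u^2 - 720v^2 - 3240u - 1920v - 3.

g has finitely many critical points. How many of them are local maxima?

g separates as a function of u plus a function of v, so ∇g=0 decouples.
∂g/∂u = -180(u - 3)(u - 2)(u + 1)(u + 3) = 0 at u ∈ {-3, -1, 2, 3}; ∂g/∂v = -120(v - 4)(v - 2)(v + 1)(v + 2) = 0 at v ∈ {-2, -1, 2, 4}.
The Hessian is diagonal: diag(g_uu, g_vv). Second derivatives: g_uu(-3)=10800, g_uu(-1)=-4320, g_uu(2)=2700, g_uu(3)=-4320; g_vv(-2)=2880, g_vv(-1)=-1800, g_vv(2)=2880, g_vv(4)=-7200.
Local maxima occur where both diagonal entries negative: (-1, -1), (-1, 4), (3, -1), (3, 4). Count: 4.

4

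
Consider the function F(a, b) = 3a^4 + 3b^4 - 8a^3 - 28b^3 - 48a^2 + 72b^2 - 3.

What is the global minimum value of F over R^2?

-515

F(a,b) separates as P(a) + Q(b) − 3, so its minimum is min P + min Q − 3.
P'(a) = 12a(a - 4)(a + 2) vanishes at a ∈ {-2, 0, 4}; Q'(b) = 12b(b - 4)(b - 3) vanishes at b ∈ {0, 3, 4}.
Local minima of P (where P''>0): P(-2)=-80, P(4)=-512. Local minima of Q: Q(0)=0, Q(4)=128.
So the global minimum of F is P(4) + Q(0) − 3 = -512 + 0 − 3 = -515, attained at (4, 0).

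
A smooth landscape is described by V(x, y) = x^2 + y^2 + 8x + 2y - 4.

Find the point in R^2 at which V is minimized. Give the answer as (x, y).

(-4, -1)

V(x,y) separates as P(x) + Q(y) − 4, so its minimum is min P + min Q − 4.
P'(x) = 2x + 8 vanishes at x ∈ {-4}; Q'(y) = 2y + 2 vanishes at y ∈ {-1}.
Local minima of P (where P''>0): P(-4)=-16. Local minima of Q: Q(-1)=-1.
So the global minimum of V is P(-4) + Q(-1) − 4 = -16 − 1 − 4 = -21, attained at (-4, -1).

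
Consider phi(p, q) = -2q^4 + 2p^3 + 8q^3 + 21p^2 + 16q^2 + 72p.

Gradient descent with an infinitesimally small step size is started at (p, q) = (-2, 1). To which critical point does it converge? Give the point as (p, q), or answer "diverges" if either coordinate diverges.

(-3, 0)

phi is separable, so gradient descent decouples: p follows -∂phi/∂p, q follows -∂phi/∂q.
∂phi/∂p = 6(p + 3)(p + 4); at p=-2 this is 12, so p decreases.
∂phi/∂q = -8q(q - 4)(q + 1); at q=1 this is 48, so q decreases.
p converges to its nearest critical value -3 (a local min of the p-part); q converges to 0. The iterate converges to (-3, 0).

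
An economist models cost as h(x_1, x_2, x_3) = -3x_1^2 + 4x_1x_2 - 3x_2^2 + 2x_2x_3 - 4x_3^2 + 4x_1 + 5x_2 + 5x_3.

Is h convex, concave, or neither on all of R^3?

h is quadratic, so its Hessian is the constant matrix H = [[-6, 4, 0], [4, -6, 2], [0, 2, -8]].
Leading principal minors: -6, 20, -136.
Signs alternate −, +, − ⇒ H ≺ 0 ⇒ concave.

concave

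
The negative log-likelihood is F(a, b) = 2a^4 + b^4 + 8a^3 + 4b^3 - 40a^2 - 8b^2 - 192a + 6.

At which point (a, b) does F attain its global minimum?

F(a,b) separates as P(a) + Q(b) + 6, so its minimum is min P + min Q + 6.
P'(a) = 8(a - 3)(a + 2)(a + 4) vanishes at a ∈ {-4, -2, 3}; Q'(b) = 4b(b - 1)(b + 4) vanishes at b ∈ {-4, 0, 1}.
Local minima of P (where P''>0): P(-4)=128, P(3)=-558. Local minima of Q: Q(-4)=-128, Q(1)=-3.
So the global minimum of F is P(3) + Q(-4) + 6 = -558 − 128 + 6 = -680, attained at (3, -4).

(3, -4)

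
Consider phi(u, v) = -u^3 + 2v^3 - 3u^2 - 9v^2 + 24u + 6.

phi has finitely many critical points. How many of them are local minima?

phi separates as a function of u plus a function of v, so ∇phi=0 decouples.
∂phi/∂u = -3(u - 2)(u + 4) = 0 at u ∈ {-4, 2}; ∂phi/∂v = 6v(v - 3) = 0 at v ∈ {0, 3}.
The Hessian is diagonal: diag(phi_uu, phi_vv). Second derivatives: phi_uu(-4)=18, phi_uu(2)=-18; phi_vv(0)=-18, phi_vv(3)=18.
Local minima occur where both diagonal entries positive: (-4, 3). Count: 1.

1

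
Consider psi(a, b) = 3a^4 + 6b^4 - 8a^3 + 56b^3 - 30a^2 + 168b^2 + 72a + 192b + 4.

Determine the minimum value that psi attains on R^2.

-276

psi(a,b) separates as P(a) + Q(b) + 4, so its minimum is min P + min Q + 4.
P'(a) = 12(a - 3)(a - 1)(a + 2) vanishes at a ∈ {-2, 1, 3}; Q'(b) = 24(b + 1)(b + 2)(b + 4) vanishes at b ∈ {-4, -2, -1}.
Local minima of P (where P''>0): P(-2)=-152, P(3)=-27. Local minima of Q: Q(-4)=-128, Q(-1)=-74.
So the global minimum of psi is P(-2) + Q(-4) + 4 = -152 − 128 + 4 = -276, attained at (-2, -4).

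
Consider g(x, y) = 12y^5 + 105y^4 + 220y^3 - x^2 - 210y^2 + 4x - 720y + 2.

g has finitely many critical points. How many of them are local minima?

g separates as a function of x plus a function of y, so ∇g=0 decouples.
∂g/∂x = -2(x - 2) = 0 at x ∈ {2}; ∂g/∂y = 60(y - 1)(y + 1)(y + 3)(y + 4) = 0 at y ∈ {-4, -3, -1, 1}.
The Hessian is diagonal: diag(g_xx, g_yy). Second derivatives: g_xx(2)=-2; g_yy(-4)=-900, g_yy(-3)=480, g_yy(-1)=-720, g_yy(1)=2400.
Local minima occur where both diagonal entries positive: none. Count: 0.

0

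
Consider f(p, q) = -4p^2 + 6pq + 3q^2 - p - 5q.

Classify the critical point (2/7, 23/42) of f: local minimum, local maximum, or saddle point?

The Hessian of f is constant: H = [[-8, 6], [6, 6]].
det(H) = (-8)·6 − 6² = -84.
Since det(H) < 0, H is indefinite and the critical point is a saddle point.

saddle point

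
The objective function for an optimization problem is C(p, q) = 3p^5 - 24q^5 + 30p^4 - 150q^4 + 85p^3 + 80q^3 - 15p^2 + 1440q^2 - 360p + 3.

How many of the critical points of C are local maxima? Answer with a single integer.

4

C separates as a function of p plus a function of q, so ∇C=0 decouples.
∂C/∂p = 15(p - 1)(p + 2)(p + 3)(p + 4) = 0 at p ∈ {-4, -3, -2, 1}; ∂C/∂q = -120q(q - 2)(q + 3)(q + 4) = 0 at q ∈ {-4, -3, 0, 2}.
The Hessian is diagonal: diag(C_pp, C_qq). Second derivatives: C_pp(-4)=-150, C_pp(-3)=60, C_pp(-2)=-90, C_pp(1)=900; C_qq(-4)=2880, C_qq(-3)=-1800, C_qq(0)=2880, C_qq(2)=-7200.
Local maxima occur where both diagonal entries negative: (-4, -3), (-4, 2), (-2, -3), (-2, 2). Count: 4.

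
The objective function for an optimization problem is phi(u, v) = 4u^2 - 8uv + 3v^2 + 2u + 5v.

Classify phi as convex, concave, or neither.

neither

phi is quadratic, so its Hessian is the constant matrix H = [[8, -8], [-8, 6]].
det(H) = -16, tr(H) = 14.
det(H) < 0, so H is indefinite: neither convex nor concave.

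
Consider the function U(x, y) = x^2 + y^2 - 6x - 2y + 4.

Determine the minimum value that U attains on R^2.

U(x,y) separates as P(x) + Q(y) + 4, so its minimum is min P + min Q + 4.
P'(x) = 2x - 6 vanishes at x ∈ {3}; Q'(y) = 2y - 2 vanishes at y ∈ {1}.
Local minima of P (where P''>0): P(3)=-9. Local minima of Q: Q(1)=-1.
So the global minimum of U is P(3) + Q(1) + 4 = -9 − 1 + 4 = -6, attained at (3, 1).

-6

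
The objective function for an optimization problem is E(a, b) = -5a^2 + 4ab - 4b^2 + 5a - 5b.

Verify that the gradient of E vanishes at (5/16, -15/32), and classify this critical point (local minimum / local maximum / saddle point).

∇E = (-10a + 4b + 5, 4a - 8b - 5); substituting (5/16, -15/32) gives ∇E = (0, 0), so (5/16, -15/32) is indeed a critical point.
The Hessian of E is constant: H = [[-10, 4], [4, -8]].
det(H) = (-10)·(-8) − 4² = 64.
det(H) > 0 and tr(H) = -18 < 0, so H is negative definite and the point is a local maximum.

local maximum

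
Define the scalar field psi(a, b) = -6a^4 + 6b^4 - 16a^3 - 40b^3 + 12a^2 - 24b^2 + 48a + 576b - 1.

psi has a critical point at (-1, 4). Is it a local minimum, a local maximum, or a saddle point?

The mixed partial ∂²psi/∂a∂b is 0, so the Hessian at any point is diag(psi_aa, psi_bb) = diag(24(-3a^2 - 4a + 1), 24(3b^2 - 10b - 2)).
At (-1, 4): H = diag(48, 144).
Both eigenvalues are positive, so H is positive definite: a local minimum.

local minimum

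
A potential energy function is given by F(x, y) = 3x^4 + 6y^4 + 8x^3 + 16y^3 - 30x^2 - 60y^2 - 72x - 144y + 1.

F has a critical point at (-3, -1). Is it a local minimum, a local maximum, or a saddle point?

saddle point

The mixed partial ∂²F/∂x∂y is 0, so the Hessian at any point is diag(F_xx, F_yy) = diag(12(3x^2 + 4x - 5), 24(3y^2 + 4y - 5)).
At (-3, -1): H = diag(120, -144).
The eigenvalues have opposite signs, so H is indefinite: a saddle point.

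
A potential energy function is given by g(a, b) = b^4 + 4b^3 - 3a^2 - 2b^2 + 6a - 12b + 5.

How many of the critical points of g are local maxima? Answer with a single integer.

1

g separates as a function of a plus a function of b, so ∇g=0 decouples.
∂g/∂a = -6(a - 1) = 0 at a ∈ {1}; ∂g/∂b = 4(b - 1)(b + 1)(b + 3) = 0 at b ∈ {-3, -1, 1}.
The Hessian is diagonal: diag(g_aa, g_bb). Second derivatives: g_aa(1)=-6; g_bb(-3)=32, g_bb(-1)=-16, g_bb(1)=32.
Local maxima occur where both diagonal entries negative: (1, -1). Count: 1.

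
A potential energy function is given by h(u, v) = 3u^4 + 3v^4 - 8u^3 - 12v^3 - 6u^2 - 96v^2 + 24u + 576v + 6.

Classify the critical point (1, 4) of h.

saddle point

The mixed partial ∂²h/∂u∂v is 0, so the Hessian at any point is diag(h_uu, h_vv) = diag(12(3u^2 - 4u - 1), 12(3v^2 - 6v - 16)).
At (1, 4): H = diag(-24, 96).
The eigenvalues have opposite signs, so H is indefinite: a saddle point.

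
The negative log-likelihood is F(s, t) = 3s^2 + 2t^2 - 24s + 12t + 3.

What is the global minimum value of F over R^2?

F(s,t) separates as P(s) + Q(t) + 3, so its minimum is min P + min Q + 3.
P'(s) = 6s - 24 vanishes at s ∈ {4}; Q'(t) = 4(t + 3) vanishes at t ∈ {-3}.
Local minima of P (where P''>0): P(4)=-48. Local minima of Q: Q(-3)=-18.
So the global minimum of F is P(4) + Q(-3) + 3 = -48 − 18 + 3 = -63, attained at (4, -3).

-63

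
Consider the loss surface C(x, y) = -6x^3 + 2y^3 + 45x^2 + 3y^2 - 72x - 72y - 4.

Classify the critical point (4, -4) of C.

local maximum

The mixed partial ∂²C/∂x∂y is 0, so the Hessian at any point is diag(C_xx, C_yy) = diag(18(-2x + 5), 6(2y + 1)).
At (4, -4): H = diag(-54, -42).
Both eigenvalues are negative, so H is negative definite: a local maximum.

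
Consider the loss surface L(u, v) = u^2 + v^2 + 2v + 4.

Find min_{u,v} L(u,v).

L(u,v) separates as P(u) + Q(v) + 4, so its minimum is min P + min Q + 4.
P'(u) = 2u vanishes at u ∈ {0}; Q'(v) = 2v + 2 vanishes at v ∈ {-1}.
Local minima of P (where P''>0): P(0)=0. Local minima of Q: Q(-1)=-1.
So the global minimum of L is P(0) + Q(-1) + 4 = 0 − 1 + 4 = 3, attained at (0, -1).

3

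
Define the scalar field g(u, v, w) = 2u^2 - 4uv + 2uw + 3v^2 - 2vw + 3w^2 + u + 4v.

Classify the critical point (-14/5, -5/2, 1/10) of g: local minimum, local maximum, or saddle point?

The Hessian is constant: H = [[4, -4, 2], [-4, 6, -2], [2, -2, 6]].
Leading principal minors: Δ₁ = 4, Δ₂ = 8, Δ₃ = 40.
All leading minors are positive, so H is positive definite: a local minimum.

local minimum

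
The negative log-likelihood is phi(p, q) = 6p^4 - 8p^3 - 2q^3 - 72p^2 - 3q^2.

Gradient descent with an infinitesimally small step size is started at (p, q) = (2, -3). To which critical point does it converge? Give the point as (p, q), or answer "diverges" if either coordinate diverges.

(3, -1)

phi is separable, so gradient descent decouples: p follows -∂phi/∂p, q follows -∂phi/∂q.
∂phi/∂p = 24p(p - 3)(p + 2); at p=2 this is -192, so p increases.
∂phi/∂q = -6q(q + 1); at q=-3 this is -36, so q increases.
p converges to its nearest critical value 3 (a local min of the p-part); q converges to -1. The iterate converges to (3, -1).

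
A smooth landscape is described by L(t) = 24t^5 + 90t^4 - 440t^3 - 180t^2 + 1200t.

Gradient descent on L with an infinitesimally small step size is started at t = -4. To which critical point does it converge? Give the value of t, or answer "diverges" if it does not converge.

-1

L'(t) = 120(t - 2)(t - 1)(t + 1)(t + 5), so L'(-4) = -10800.
Gradient descent moves in the -L' direction, i.e. t is increasing.
The nearest critical point in that direction is t = -1, where L'' = 2880 > 0 (a local minimum). The iterate converges there.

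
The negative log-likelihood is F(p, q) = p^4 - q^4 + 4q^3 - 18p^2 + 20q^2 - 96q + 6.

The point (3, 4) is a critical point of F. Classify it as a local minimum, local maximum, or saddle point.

The mixed partial ∂²F/∂p∂q is 0, so the Hessian at any point is diag(F_pp, F_qq) = diag(12(p^2 - 3), 4(-3q^2 + 6q + 10)).
At (3, 4): H = diag(72, -56).
The eigenvalues have opposite signs, so H is indefinite: a saddle point.

saddle point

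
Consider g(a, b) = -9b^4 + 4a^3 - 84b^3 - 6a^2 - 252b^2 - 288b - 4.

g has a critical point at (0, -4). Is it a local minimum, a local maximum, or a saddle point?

local maximum

The mixed partial ∂²g/∂a∂b is 0, so the Hessian at any point is diag(g_aa, g_bb) = diag(12(2a - 1), -36(3b^2 + 14b + 14)).
At (0, -4): H = diag(-12, -216).
Both eigenvalues are negative, so H is negative definite: a local maximum.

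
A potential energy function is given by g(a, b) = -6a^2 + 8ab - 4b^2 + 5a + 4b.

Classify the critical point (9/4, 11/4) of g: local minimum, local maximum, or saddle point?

local maximum

The Hessian of g is constant: H = [[-12, 8], [8, -8]].
det(H) = (-12)·(-8) − 8² = 32.
det(H) > 0 and tr(H) = -20 < 0, so H is negative definite and the point is a local maximum.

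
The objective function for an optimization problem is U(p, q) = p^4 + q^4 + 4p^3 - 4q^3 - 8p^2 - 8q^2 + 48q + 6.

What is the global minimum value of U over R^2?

U(p,q) separates as A(p) + B(q) + 6, so its minimum is min A + min B + 6.
A'(p) = 4p(p - 1)(p + 4) vanishes at p ∈ {-4, 0, 1}; B'(q) = 4(q - 3)(q - 2)(q + 2) vanishes at q ∈ {-2, 2, 3}.
Local minima of A (where A''>0): A(-4)=-128, A(1)=-3. Local minima of B: B(-2)=-80, B(3)=45.
So the global minimum of U is A(-4) + B(-2) + 6 = -128 − 80 + 6 = -202, attained at (-4, -2).

-202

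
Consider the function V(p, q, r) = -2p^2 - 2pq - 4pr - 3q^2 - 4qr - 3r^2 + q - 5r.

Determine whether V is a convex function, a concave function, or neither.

V is quadratic, so its Hessian is the constant matrix H = [[-4, -2, -4], [-2, -6, -4], [-4, -4, -6]].
Leading principal minors: -4, 20, -24.
Signs alternate −, +, − ⇒ H ≺ 0 ⇒ concave.

concave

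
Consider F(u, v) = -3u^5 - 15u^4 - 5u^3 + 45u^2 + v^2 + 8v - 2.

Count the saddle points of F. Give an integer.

F separates as a function of u plus a function of v, so ∇F=0 decouples.
∂F/∂u = -15u(u - 1)(u + 2)(u + 3) = 0 at u ∈ {-3, -2, 0, 1}; ∂F/∂v = 2(v + 4) = 0 at v ∈ {-4}.
The Hessian is diagonal: diag(F_uu, F_vv). Second derivatives: F_uu(-3)=180, F_uu(-2)=-90, F_uu(0)=90, F_uu(1)=-180; F_vv(-4)=2.
Saddle points occur where the two diagonal entries have opposite signs: (-2, -4), (1, -4). Count: 2.

2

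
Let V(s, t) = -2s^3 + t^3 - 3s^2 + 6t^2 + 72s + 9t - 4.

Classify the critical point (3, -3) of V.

local maximum

The mixed partial ∂²V/∂s∂t is 0, so the Hessian at any point is diag(V_ss, V_tt) = diag(-6(2s + 1), 6(t + 2)).
At (3, -3): H = diag(-42, -6).
Both eigenvalues are negative, so H is negative definite: a local maximum.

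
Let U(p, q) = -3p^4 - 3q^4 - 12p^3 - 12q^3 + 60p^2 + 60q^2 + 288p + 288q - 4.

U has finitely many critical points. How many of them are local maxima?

U separates as a function of p plus a function of q, so ∇U=0 decouples.
∂U/∂p = -12(p - 3)(p + 2)(p + 4) = 0 at p ∈ {-4, -2, 3}; ∂U/∂q = -12(q - 3)(q + 2)(q + 4) = 0 at q ∈ {-4, -2, 3}.
The Hessian is diagonal: diag(U_pp, U_qq). Second derivatives: U_pp(-4)=-168, U_pp(-2)=120, U_pp(3)=-420; U_qq(-4)=-168, U_qq(-2)=120, U_qq(3)=-420.
Local maxima occur where both diagonal entries negative: (-4, -4), (-4, 3), (3, -4), (3, 3). Count: 4.

4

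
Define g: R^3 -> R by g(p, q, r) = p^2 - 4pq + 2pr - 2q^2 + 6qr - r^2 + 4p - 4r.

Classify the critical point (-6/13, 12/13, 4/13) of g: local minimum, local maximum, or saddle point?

The Hessian is constant: H = [[2, -4, 2], [-4, -4, 6], [2, 6, -2]].
Leading principal minors: Δ₁ = 2, Δ₂ = -24, Δ₃ = -104.
The minors fit neither the all-positive nor the alternating-sign pattern, so H is indefinite: a saddle point.

saddle point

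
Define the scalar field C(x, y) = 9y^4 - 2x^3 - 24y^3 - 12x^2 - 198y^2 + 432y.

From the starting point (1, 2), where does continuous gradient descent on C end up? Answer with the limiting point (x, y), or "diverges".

C is separable, so gradient descent decouples: x follows -∂C/∂x, y follows -∂C/∂y.
∂C/∂x = -6x(x + 4); at x=1 this is -30, so x increases.
∂C/∂y = 36(y - 4)(y - 1)(y + 3); at y=2 this is -360, so y increases.
The x-coordinate has no critical point in that direction and runs off to infinity.

diverges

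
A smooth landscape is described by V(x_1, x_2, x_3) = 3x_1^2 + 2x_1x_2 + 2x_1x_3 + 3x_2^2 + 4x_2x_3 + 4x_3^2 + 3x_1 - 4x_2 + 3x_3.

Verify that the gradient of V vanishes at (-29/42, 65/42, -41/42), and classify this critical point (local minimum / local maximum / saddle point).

local minimum

∇V = (6x_1 + 2x_2 + 2x_3 + 3, 2x_1 + 6x_2 + 4x_3 - 4, 2x_1 + 4x_2 + 8x_3 + 3); substituting (-29/42, 65/42, -41/42) gives ∇V = (0, 0, 0), so (-29/42, 65/42, -41/42) is indeed a critical point.
The Hessian is constant: H = [[6, 2, 2], [2, 6, 4], [2, 4, 8]].
Leading principal minors: Δ₁ = 6, Δ₂ = 32, Δ₃ = 168.
All leading minors are positive, so H is positive definite: a local minimum.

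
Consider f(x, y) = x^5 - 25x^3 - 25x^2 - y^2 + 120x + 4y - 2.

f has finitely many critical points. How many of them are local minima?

f separates as a function of x plus a function of y, so ∇f=0 decouples.
∂f/∂x = 5(x - 4)(x - 1)(x + 2)(x + 3) = 0 at x ∈ {-3, -2, 1, 4}; ∂f/∂y = -2(y - 2) = 0 at y ∈ {2}.
The Hessian is diagonal: diag(f_xx, f_yy). Second derivatives: f_xx(-3)=-140, f_xx(-2)=90, f_xx(1)=-180, f_xx(4)=630; f_yy(2)=-2.
Local minima occur where both diagonal entries positive: none. Count: 0.

0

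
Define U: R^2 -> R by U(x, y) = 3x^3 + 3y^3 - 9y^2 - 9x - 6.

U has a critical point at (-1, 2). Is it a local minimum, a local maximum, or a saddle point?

The mixed partial ∂²U/∂x∂y is 0, so the Hessian at any point is diag(U_xx, U_yy) = diag(18x, 18(y - 1)).
At (-1, 2): H = diag(-18, 18).
The eigenvalues have opposite signs, so H is indefinite: a saddle point.

saddle point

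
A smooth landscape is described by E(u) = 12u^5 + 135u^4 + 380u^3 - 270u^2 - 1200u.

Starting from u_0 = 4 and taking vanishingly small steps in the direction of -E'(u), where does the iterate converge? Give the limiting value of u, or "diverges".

E'(u) = 60(u - 1)(u + 1)(u + 4)(u + 5), so E'(4) = 64800.
Gradient descent moves in the -E' direction, i.e. u is decreasing.
The nearest critical point in that direction is u = 1, where E'' = 3600 > 0 (a local minimum). The iterate converges there.

1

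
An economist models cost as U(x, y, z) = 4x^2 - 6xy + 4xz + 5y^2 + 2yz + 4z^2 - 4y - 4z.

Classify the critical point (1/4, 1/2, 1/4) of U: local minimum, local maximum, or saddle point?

The Hessian is constant: H = [[8, -6, 4], [-6, 10, 2], [4, 2, 8]].
Leading principal minors: Δ₁ = 8, Δ₂ = 44, Δ₃ = 64.
All leading minors are positive, so H is positive definite: a local minimum.

local minimum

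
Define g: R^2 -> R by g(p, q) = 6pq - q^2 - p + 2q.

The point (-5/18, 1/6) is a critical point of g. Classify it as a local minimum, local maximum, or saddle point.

saddle point

The Hessian of g is constant: H = [[0, 6], [6, -2]].
det(H) = 0·(-2) − 6² = -36.
Since det(H) < 0, H is indefinite and the critical point is a saddle point.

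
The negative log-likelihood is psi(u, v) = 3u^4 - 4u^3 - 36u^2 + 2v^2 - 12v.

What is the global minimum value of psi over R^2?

-207

psi(u,v) separates as P(u) + Q(v), so its minimum is min P + min Q.
P'(u) = 12u(u - 3)(u + 2) vanishes at u ∈ {-2, 0, 3}; Q'(v) = 4v - 12 vanishes at v ∈ {3}.
Local minima of P (where P''>0): P(-2)=-64, P(3)=-189. Local minima of Q: Q(3)=-18.
So the global minimum of psi is P(3) + Q(3) = -189 − 18 = -207, attained at (3, 3).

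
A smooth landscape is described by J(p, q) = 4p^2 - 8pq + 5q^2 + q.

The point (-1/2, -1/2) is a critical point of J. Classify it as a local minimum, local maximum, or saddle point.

The Hessian of J is constant: H = [[8, -8], [-8, 10]].
det(H) = 8·10 − (-8)² = 16.
det(H) > 0 and tr(H) = 18 > 0, so H is positive definite and the point is a local minimum.

local minimum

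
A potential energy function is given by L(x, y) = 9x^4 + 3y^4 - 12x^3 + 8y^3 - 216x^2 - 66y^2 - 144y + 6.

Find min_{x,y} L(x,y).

-2481

L(x,y) separates as P(x) + Q(y) + 6, so its minimum is min P + min Q + 6.
P'(x) = 36x(x - 4)(x + 3) vanishes at x ∈ {-3, 0, 4}; Q'(y) = 12(y - 3)(y + 1)(y + 4) vanishes at y ∈ {-4, -1, 3}.
Local minima of P (where P''>0): P(-3)=-891, P(4)=-1920. Local minima of Q: Q(-4)=-224, Q(3)=-567.
So the global minimum of L is P(4) + Q(3) + 6 = -1920 − 567 + 6 = -2481, attained at (4, 3).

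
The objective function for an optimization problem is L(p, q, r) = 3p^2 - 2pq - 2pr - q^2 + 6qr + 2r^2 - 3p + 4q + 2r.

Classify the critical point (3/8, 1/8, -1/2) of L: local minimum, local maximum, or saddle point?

The Hessian is constant: H = [[6, -2, -2], [-2, -2, 6], [-2, 6, 4]].
Leading principal minors: Δ₁ = 6, Δ₂ = -16, Δ₃ = -224.
The minors fit neither the all-positive nor the alternating-sign pattern, so H is indefinite: a saddle point.

saddle point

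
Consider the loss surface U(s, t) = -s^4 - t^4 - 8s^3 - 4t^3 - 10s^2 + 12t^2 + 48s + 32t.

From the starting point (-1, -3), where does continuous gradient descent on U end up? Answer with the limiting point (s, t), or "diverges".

U is separable, so gradient descent decouples: s follows -∂U/∂s, t follows -∂U/∂t.
∂U/∂s = -4(s - 1)(s + 3)(s + 4); at s=-1 this is 48, so s decreases.
∂U/∂t = -4(t - 2)(t + 1)(t + 4); at t=-3 this is -40, so t increases.
s converges to its nearest critical value -3 (a local min of the s-part); t converges to -1. The iterate converges to (-3, -1).

(-3, -1)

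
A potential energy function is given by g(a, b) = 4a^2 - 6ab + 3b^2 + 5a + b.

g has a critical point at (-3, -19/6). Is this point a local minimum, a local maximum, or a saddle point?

The Hessian of g is constant: H = [[8, -6], [-6, 6]].
det(H) = 8·6 − (-6)² = 12.
det(H) > 0 and tr(H) = 14 > 0, so H is positive definite and the point is a local minimum.

local minimum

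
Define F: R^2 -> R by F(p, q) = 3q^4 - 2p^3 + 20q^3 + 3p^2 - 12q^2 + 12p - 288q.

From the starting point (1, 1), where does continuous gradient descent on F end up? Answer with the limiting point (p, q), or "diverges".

F is separable, so gradient descent decouples: p follows -∂F/∂p, q follows -∂F/∂q.
∂F/∂p = -6(p - 2)(p + 1); at p=1 this is 12, so p decreases.
∂F/∂q = 12(q - 2)(q + 3)(q + 4); at q=1 this is -240, so q increases.
p converges to its nearest critical value -1 (a local min of the p-part); q converges to 2. The iterate converges to (-1, 2).

(-1, 2)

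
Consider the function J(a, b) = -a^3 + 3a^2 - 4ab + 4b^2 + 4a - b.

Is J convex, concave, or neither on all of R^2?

neither

The term -a^3 is cubic, so the Hessian is not constant.
∂²J/∂a² = -6a + 6, which takes both signs as a varies (negative for sufficiently large a). A diagonal entry of the Hessian changing sign means the Hessian is neither positive- nor negative-semidefinite on all of R^2.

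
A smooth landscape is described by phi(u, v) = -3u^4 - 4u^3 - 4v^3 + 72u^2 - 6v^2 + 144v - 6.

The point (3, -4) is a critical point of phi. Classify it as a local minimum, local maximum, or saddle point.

The mixed partial ∂²phi/∂u∂v is 0, so the Hessian at any point is diag(phi_uu, phi_vv) = diag(12(-3u^2 - 2u + 12), -12(2v + 1)).
At (3, -4): H = diag(-252, 84).
The eigenvalues have opposite signs, so H is indefinite: a saddle point.

saddle point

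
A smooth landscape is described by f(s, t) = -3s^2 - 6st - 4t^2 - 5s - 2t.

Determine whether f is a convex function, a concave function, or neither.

f is quadratic, so its Hessian is the constant matrix H = [[-6, -6], [-6, -8]].
det(H) = 12, tr(H) = -14.
det(H) > 0 and tr(H) < 0, so H is negative definite everywhere: concave.

concave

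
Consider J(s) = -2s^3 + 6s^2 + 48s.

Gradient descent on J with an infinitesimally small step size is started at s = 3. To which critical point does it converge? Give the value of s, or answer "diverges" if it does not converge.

-2

J'(s) = -6(s - 4)(s + 2), so J'(3) = 30.
Gradient descent moves in the -J' direction, i.e. s is decreasing.
The nearest critical point in that direction is s = -2, where J'' = 36 > 0 (a local minimum). The iterate converges there.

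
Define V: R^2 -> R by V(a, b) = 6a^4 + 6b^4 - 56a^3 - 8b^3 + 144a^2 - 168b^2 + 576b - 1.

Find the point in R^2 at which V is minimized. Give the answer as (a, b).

V(a,b) separates as P(a) + Q(b) − 1, so its minimum is min P + min Q − 1.
P'(a) = 24a(a - 4)(a - 3) vanishes at a ∈ {0, 3, 4}; Q'(b) = 24(b - 3)(b - 2)(b + 4) vanishes at b ∈ {-4, 2, 3}.
Local minima of P (where P''>0): P(0)=0, P(4)=256. Local minima of Q: Q(-4)=-2944, Q(3)=486.
So the global minimum of V is P(0) + Q(-4) − 1 = 0 − 2944 − 1 = -2945, attained at (0, -4).

(0, -4)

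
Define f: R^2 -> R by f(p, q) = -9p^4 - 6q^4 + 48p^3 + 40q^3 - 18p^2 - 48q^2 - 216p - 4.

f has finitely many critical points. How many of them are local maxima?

4

f separates as a function of p plus a function of q, so ∇f=0 decouples.
∂f/∂p = -36(p - 3)(p - 2)(p + 1) = 0 at p ∈ {-1, 2, 3}; ∂f/∂q = -24q(q - 4)(q - 1) = 0 at q ∈ {0, 1, 4}.
The Hessian is diagonal: diag(f_pp, f_qq). Second derivatives: f_pp(-1)=-432, f_pp(2)=108, f_pp(3)=-144; f_qq(0)=-96, f_qq(1)=72, f_qq(4)=-288.
Local maxima occur where both diagonal entries negative: (-1, 0), (-1, 4), (3, 0), (3, 4). Count: 4.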